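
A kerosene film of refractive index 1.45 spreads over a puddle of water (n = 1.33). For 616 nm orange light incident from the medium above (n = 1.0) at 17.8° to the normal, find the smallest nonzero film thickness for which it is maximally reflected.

109 nm

Top surface (1.0 → 1.45): reflection off a higher-index medium gives a half-wave phase shift.
At the lower boundary (n = 1.45 to n = 1.33) the reflected ray undergoes no phase shift.
Net: one phase inversion between the two reflected rays.
So the condition for constructive reflection is 2 n t cos θ_r = (m + ½) λ.
Snell's law: 1.0 sin 17.8° = 1.45 sin θ_r → sin θ_r = 0.211, cos θ_r = 0.978.
Minimum at m = 0: t = λ / (4 n cos θ_r) = 616 / (4 × 1.45 × 0.978) = 109 nm.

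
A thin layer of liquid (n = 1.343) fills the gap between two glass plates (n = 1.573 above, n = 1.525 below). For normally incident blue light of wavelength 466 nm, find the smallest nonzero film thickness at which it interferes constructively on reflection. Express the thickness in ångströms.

At the upper boundary (n = 1.573 to n = 1.343) the reflected ray undergoes no phase shift.
Bottom surface (1.343 → 1.525): reflection off a higher-index medium gives a half-wave phase shift.
Net: one phase inversion between the two reflected rays.
For strong reflection here: 2 n t = (m + ½) λ.
Minimum at m = 0: t = λ / (4 n) = 466 / (4 × 1.343) = 86.7 nm.

867 Å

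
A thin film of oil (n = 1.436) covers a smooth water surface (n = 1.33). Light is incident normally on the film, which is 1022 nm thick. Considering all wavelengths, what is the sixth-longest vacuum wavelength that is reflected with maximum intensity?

534 nm

At the upper boundary (n = 1.0 to n = 1.436) the reflected ray undergoes a half-wave phase shift.
At the lower boundary (n = 1.436 to n = 1.33) the reflected ray undergoes no phase shift.
Net: one phase inversion between the two reflected rays.
For maximum reflection here: 2 n t = (m + ½) λ.
λ = 2 n t / (m + ½). The sixth-longest wavelength is m = 5: λ = 2 × 1.436 × 1022 / 5.50 = 534 nm.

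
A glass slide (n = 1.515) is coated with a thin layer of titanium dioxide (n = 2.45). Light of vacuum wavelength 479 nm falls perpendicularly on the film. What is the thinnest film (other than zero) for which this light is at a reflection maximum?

48.9 nm

At the upper boundary (n = 1.0 to n = 2.45) the reflected ray undergoes a half-wave phase shift.
At the lower boundary (n = 2.45 to n = 1.515) the reflected ray undergoes no phase shift.
Exactly one π shift → a net half-wave offset.
For strong reflection here: 2 n t = (m + ½) λ.
Minimum at m = 0: t = λ / (4 n) = 479 / (4 × 2.45) = 48.9 nm.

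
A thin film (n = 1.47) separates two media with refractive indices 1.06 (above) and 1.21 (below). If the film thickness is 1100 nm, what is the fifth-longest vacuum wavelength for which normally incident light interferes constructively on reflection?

719 nm

At the upper boundary (n = 1.06 to n = 1.47) the reflected ray undergoes a half-wave phase shift.
Ray reflecting at the bottom interface goes from n = 1.47 toward n = 1.21: no phase shift.
Net: one phase inversion between the two reflected rays.
So the condition for constructive reflection is 2 n t = (m + ½) λ.
λ = 2 n t / (m + ½). The fifth-longest wavelength is m = 4: λ = 2 × 1.47 × 1100 / 4.50 = 719 nm.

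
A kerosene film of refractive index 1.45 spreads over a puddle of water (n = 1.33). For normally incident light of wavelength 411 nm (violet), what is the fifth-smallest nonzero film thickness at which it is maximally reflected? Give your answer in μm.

0.638 μm

Ray reflecting at the top interface goes from n = 1.0 toward n = 1.45: a half-wave phase shift.
Ray reflecting at the bottom interface goes from n = 1.45 toward n = 1.33: no phase shift.
Net: one phase inversion between the two reflected rays.
So the condition for constructive reflection is 2 n t = (m + ½) λ.
The fifth-smallest nonzero thickness corresponds to m = 4: t = (m + ½) λ / (2 n) = 4.50 × 411 / (2 × 1.45) = 638 nm.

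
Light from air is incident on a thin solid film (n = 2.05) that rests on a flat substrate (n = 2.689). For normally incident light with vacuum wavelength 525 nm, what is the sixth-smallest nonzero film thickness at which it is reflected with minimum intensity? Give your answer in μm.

At the upper boundary (n = 1.0 to n = 2.05) the reflected ray undergoes a half-wave phase shift.
At the lower boundary (n = 2.05 to n = 2.689) the reflected ray undergoes a half-wave phase shift.
Net: no relative phase inversion (both shifts match).
For minimum reflection here: 2 n t = (m + ½) λ.
The sixth-smallest nonzero thickness corresponds to m = 5: t = (m + ½) λ / (2 n) = 5.50 × 525 / (2 × 2.05) = 704 nm.

0.704 μm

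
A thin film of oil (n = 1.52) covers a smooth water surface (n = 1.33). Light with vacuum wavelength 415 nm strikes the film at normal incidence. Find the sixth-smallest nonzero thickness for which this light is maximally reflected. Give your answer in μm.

At the upper boundary (n = 1.0 to n = 1.52) the reflected ray undergoes a half-wave phase shift.
Ray reflecting at the bottom interface goes from n = 1.52 toward n = 1.33: no phase shift.
Exactly one π shift → a net half-wave offset.
With one net inversion, constructive interference in reflection requires 2 n t = (m + ½) λ.
The sixth-smallest nonzero thickness corresponds to m = 5: t = (m + ½) λ / (2 n) = 5.50 × 415 / (2 × 1.52) = 751 nm.

0.751 μm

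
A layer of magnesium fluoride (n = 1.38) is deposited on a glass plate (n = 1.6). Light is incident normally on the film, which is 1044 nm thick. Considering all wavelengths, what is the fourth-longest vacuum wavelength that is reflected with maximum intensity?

Top surface (1.0 → 1.38): reflection off a higher-index medium gives a half-wave phase shift.
At the lower boundary (n = 1.38 to n = 1.6) the reflected ray undergoes a half-wave phase shift.
The two reflections carry the same phase change, so no net offset.
For maximum reflection here: 2 n t = m λ.
λ = 2 n t / m. The fourth-longest wavelength is m = 4: λ = 2 × 1.38 × 1044 / 4.00 = 720 nm.

720 nm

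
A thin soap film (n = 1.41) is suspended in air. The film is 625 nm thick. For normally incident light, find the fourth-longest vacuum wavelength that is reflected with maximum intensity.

At the upper boundary (n = 1.0 to n = 1.41) the reflected ray undergoes a half-wave phase shift.
Bottom surface (1.41 → 1.0): reflection off a lower-index medium gives no phase shift.
Net: one phase inversion between the two reflected rays.
With one net inversion, constructive interference in reflection requires 2 n t = (m + ½) λ.
λ = 2 n t / (m + ½). The fourth-longest wavelength is m = 3: λ = 2 × 1.41 × 625 / 3.50 = 504 nm.

504 nm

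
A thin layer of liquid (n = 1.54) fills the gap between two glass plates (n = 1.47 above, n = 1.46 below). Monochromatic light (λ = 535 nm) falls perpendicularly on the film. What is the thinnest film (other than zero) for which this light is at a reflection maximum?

Top surface (1.47 → 1.54): reflection off a higher-index medium gives a half-wave phase shift.
At the lower boundary (n = 1.54 to n = 1.46) the reflected ray undergoes no phase shift.
The two reflections differ by half a wavelength.
With one net inversion, constructive interference in reflection requires 2 n t = (m + ½) λ.
Minimum at m = 0: t = λ / (4 n) = 535 / (4 × 1.54) = 86.9 nm.

86.9 nm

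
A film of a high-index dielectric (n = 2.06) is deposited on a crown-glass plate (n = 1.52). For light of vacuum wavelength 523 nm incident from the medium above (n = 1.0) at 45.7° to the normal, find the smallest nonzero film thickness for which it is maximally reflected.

67.7 nm

At the upper boundary (n = 1.0 to n = 2.06) the reflected ray undergoes a half-wave phase shift.
Ray reflecting at the bottom interface goes from n = 2.06 toward n = 1.52: no phase shift.
Exactly one π shift → a net half-wave offset.
With one net inversion, constructive interference in reflection requires 2 n t cos θ_r = (m + ½) λ.
Snell's law: 1.0 sin 45.7° = 2.06 sin θ_r → sin θ_r = 0.347, cos θ_r = 0.938.
Minimum at m = 0: t = λ / (4 n cos θ_r) = 523 / (4 × 2.06 × 0.938) = 67.7 nm.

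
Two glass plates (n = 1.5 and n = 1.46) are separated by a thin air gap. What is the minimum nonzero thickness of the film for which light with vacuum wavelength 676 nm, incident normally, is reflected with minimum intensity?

Top surface (1.5 → 1.0): reflection off a lower-index medium gives no phase shift.
At the lower boundary (n = 1.0 to n = 1.46) the reflected ray undergoes a half-wave phase shift.
The two reflections differ by half a wavelength.
So the condition for destructive reflection is 2 n t = m λ.
Minimum nonzero at m = 1: t = λ / (2 n) = 676 / (2 × 1.0) = 338 nm.

338 nm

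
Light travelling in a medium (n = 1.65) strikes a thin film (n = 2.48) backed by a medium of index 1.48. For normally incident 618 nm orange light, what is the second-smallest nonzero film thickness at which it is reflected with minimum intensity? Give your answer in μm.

0.249 μm

Ray reflecting at the top interface goes from n = 1.65 toward n = 2.48: a half-wave phase shift.
At the lower boundary (n = 2.48 to n = 1.48) the reflected ray undergoes no phase shift.
The two reflections differ by half a wavelength.
With one net inversion, destructive interference in reflection requires 2 n t = m λ.
The second-smallest nonzero thickness corresponds to m = 2: t = m λ / (2 n) = 2.00 × 618 / (2 × 2.48) = 249 nm.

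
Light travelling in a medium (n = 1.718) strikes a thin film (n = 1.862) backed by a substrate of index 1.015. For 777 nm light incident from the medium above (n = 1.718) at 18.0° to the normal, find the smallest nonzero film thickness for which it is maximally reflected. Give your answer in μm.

Top surface (1.718 → 1.862): reflection off a higher-index medium gives a half-wave phase shift.
At the lower boundary (n = 1.862 to n = 1.015) the reflected ray undergoes no phase shift.
Exactly one π shift → a net half-wave offset.
So the condition for constructive reflection is 2 n t cos θ_r = (m + ½) λ.
Snell's law: 1.718 sin 18.0° = 1.862 sin θ_r → sin θ_r = 0.285, cos θ_r = 0.958.
Minimum at m = 0: t = λ / (4 n cos θ_r) = 777 / (4 × 1.862 × 0.958) = 109 nm.

0.109 μm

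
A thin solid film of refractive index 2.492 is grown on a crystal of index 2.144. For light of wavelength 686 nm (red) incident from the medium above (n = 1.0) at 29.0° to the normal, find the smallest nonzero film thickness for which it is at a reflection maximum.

70.2 nm

At the upper boundary (n = 1.0 to n = 2.492) the reflected ray undergoes a half-wave phase shift.
Bottom surface (2.492 → 2.144): reflection off a lower-index medium gives no phase shift.
Net: one phase inversion between the two reflected rays.
So the condition for constructive reflection is 2 n t cos θ_r = (m + ½) λ.
Snell's law: 1.0 sin 29.0° = 2.492 sin θ_r → sin θ_r = 0.195, cos θ_r = 0.981.
Minimum at m = 0: t = λ / (4 n cos θ_r) = 686 / (4 × 2.492 × 0.981) = 70.2 nm.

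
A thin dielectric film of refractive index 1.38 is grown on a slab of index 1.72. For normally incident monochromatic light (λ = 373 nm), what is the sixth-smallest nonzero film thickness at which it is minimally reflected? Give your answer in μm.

At the upper boundary (n = 1.0 to n = 1.38) the reflected ray undergoes a half-wave phase shift.
Bottom surface (1.38 → 1.72): reflection off a higher-index medium gives a half-wave phase shift.
The two reflections carry the same phase change, so no net offset.
With no net inversion, destructive interference in reflection requires 2 n t = (m + ½) λ.
The sixth-smallest nonzero thickness corresponds to m = 5: t = (m + ½) λ / (2 n) = 5.50 × 373 / (2 × 1.38) = 743 nm.

0.743 μm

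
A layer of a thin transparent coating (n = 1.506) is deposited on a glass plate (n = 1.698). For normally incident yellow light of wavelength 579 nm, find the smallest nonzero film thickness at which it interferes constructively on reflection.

192 nm

Ray reflecting at the top interface goes from n = 1.0 toward n = 1.506: a half-wave phase shift.
At the lower boundary (n = 1.506 to n = 1.698) the reflected ray undergoes a half-wave phase shift.
The two reflections carry the same phase change, so no net offset.
For strong reflection here: 2 n t = m λ.
Minimum nonzero at m = 1: t = λ / (2 n) = 579 / (2 × 1.506) = 192 nm.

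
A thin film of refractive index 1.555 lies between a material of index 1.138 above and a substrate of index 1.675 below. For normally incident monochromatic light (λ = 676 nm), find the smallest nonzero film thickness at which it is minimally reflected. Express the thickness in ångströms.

At the upper boundary (n = 1.138 to n = 1.555) the reflected ray undergoes a half-wave phase shift.
Bottom surface (1.555 → 1.675): reflection off a higher-index medium gives a half-wave phase shift.
The two reflections carry the same phase change, so no net offset.
For weak reflection here: 2 n t = (m + ½) λ.
Minimum at m = 0: t = λ / (4 n) = 676 / (4 × 1.555) = 109 nm.

1087 Å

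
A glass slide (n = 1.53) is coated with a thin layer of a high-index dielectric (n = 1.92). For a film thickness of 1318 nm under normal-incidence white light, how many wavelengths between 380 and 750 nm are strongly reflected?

6

Top surface (1.0 → 1.92): reflection off a higher-index medium gives a half-wave phase shift.
Ray reflecting at the bottom interface goes from n = 1.92 toward n = 1.53: no phase shift.
Net: one phase inversion between the two reflected rays.
With one net inversion, constructive interference in reflection requires 2 n t = (m + ½) λ.
λ = 2 n t / (m + ½) = 5061 / (m + ½) nm.
m=6: 779 nm (IR); m=7: 675 nm (visible); m=8: 595 nm (visible); m=9: 533 nm (visible); m=10: 482 nm (visible); m=11: 440 nm (visible); m=12: 405 nm (visible); m=13: 375 nm (UV).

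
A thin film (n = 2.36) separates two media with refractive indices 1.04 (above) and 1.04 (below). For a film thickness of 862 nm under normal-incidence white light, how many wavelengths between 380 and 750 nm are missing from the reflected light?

Top surface (1.04 → 2.36): reflection off a higher-index medium gives a half-wave phase shift.
At the lower boundary (n = 2.36 to n = 1.04) the reflected ray undergoes no phase shift.
Exactly one π shift → a net half-wave offset.
So the condition for destructive reflection is 2 n t = m λ.
λ = 2 n t / m = 4069 / m nm.
m=5: 814 nm (IR); m=6: 678 nm (visible); m=7: 581 nm (visible); m=8: 509 nm (visible); m=9: 452 nm (visible); m=10: 407 nm (visible); m=11: 370 nm (UV).

5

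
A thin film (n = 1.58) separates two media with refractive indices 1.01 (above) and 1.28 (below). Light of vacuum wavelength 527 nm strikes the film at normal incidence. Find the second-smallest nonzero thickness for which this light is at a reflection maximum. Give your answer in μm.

0.250 μm

Ray reflecting at the top interface goes from n = 1.01 toward n = 1.58: a half-wave phase shift.
At the lower boundary (n = 1.58 to n = 1.28) the reflected ray undergoes no phase shift.
Net: one phase inversion between the two reflected rays.
So the condition for constructive reflection is 2 n t = (m + ½) λ.
The second-smallest nonzero thickness corresponds to m = 1: t = (m + ½) λ / (2 n) = 1.50 × 527 / (2 × 1.58) = 250 nm.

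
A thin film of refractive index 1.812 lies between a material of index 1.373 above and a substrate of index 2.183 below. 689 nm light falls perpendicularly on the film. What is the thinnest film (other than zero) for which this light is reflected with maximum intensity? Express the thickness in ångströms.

Ray reflecting at the top interface goes from n = 1.373 toward n = 1.812: a half-wave phase shift.
Ray reflecting at the bottom interface goes from n = 1.812 toward n = 2.183: a half-wave phase shift.
Zero or two π shifts → no net half-wave offset.
For maximum reflection here: 2 n t = m λ.
Minimum nonzero at m = 1: t = λ / (2 n) = 689 / (2 × 1.812) = 190 nm.

1901 Å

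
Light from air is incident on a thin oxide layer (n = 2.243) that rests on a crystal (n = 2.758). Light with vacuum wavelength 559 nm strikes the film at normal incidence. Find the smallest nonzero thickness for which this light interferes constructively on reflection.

125 nm

At the upper boundary (n = 1.0 to n = 2.243) the reflected ray undergoes a half-wave phase shift.
Ray reflecting at the bottom interface goes from n = 2.243 toward n = 2.758: a half-wave phase shift.
Net: no relative phase inversion (both shifts match).
For bright reflection here: 2 n t = m λ.
The smallest nonzero thickness corresponds to m = 1: t = m λ / (2 n) = 1.00 × 559 / (2 × 2.243) = 125 nm.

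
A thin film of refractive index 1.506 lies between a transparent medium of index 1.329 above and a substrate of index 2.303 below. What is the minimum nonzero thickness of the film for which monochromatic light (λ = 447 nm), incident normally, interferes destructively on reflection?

74.2 nm

At the upper boundary (n = 1.329 to n = 1.506) the reflected ray undergoes a half-wave phase shift.
Ray reflecting at the bottom interface goes from n = 1.506 toward n = 2.303: a half-wave phase shift.
Zero or two π shifts → no net half-wave offset.
For weak reflection here: 2 n t = (m + ½) λ.
Minimum at m = 0: t = λ / (4 n) = 447 / (4 × 1.506) = 74.2 nm.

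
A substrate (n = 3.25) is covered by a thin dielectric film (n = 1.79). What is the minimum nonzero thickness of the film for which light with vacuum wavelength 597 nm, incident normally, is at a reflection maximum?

167 nm

Ray reflecting at the top interface goes from n = 1.0 toward n = 1.79: a half-wave phase shift.
Ray reflecting at the bottom interface goes from n = 1.79 toward n = 3.25: a half-wave phase shift.
Net: no relative phase inversion (both shifts match).
For bright reflection here: 2 n t = m λ.
Minimum nonzero at m = 1: t = λ / (2 n) = 597 / (2 × 1.79) = 167 nm.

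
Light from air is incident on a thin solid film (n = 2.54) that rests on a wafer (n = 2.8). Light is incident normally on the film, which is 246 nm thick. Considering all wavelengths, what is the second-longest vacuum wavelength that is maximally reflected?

625 nm

Top surface (1.0 → 2.54): reflection off a higher-index medium gives a half-wave phase shift.
Bottom surface (2.54 → 2.8): reflection off a higher-index medium gives a half-wave phase shift.
The two reflections carry the same phase change, so no net offset.
So the condition for constructive reflection is 2 n t = m λ.
λ = 2 n t / m. The second-longest wavelength is m = 2: λ = 2 × 2.54 × 246 / 2.00 = 625 nm.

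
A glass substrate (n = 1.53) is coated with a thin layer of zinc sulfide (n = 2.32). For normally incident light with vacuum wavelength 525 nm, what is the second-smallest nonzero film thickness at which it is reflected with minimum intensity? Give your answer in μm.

0.226 μm

Ray reflecting at the top interface goes from n = 1.0 toward n = 2.32: a half-wave phase shift.
Bottom surface (2.32 → 1.53): reflection off a lower-index medium gives no phase shift.
Exactly one π shift → a net half-wave offset.
With one net inversion, destructive interference in reflection requires 2 n t = m λ.
The second-smallest nonzero thickness corresponds to m = 2: t = m λ / (2 n) = 2.00 × 525 / (2 × 2.32) = 226 nm.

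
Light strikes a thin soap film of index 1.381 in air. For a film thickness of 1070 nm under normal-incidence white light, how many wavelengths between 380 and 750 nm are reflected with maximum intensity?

4

At the upper boundary (n = 1.0 to n = 1.381) the reflected ray undergoes a half-wave phase shift.
At the lower boundary (n = 1.381 to n = 1.0) the reflected ray undergoes no phase shift.
The two reflections differ by half a wavelength.
For maximum reflection here: 2 n t = (m + ½) λ.
λ = 2 n t / (m + ½) = 2955 / (m + ½) nm.
m=3: 844 nm (IR); m=4: 657 nm (visible); m=5: 537 nm (visible); m=6: 455 nm (visible); m=7: 394 nm (visible); m=8: 348 nm (UV).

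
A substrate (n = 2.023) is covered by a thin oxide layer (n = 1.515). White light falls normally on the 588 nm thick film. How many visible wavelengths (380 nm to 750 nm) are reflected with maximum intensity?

2

Top surface (1.0 → 1.515): reflection off a higher-index medium gives a half-wave phase shift.
Bottom surface (1.515 → 2.023): reflection off a higher-index medium gives a half-wave phase shift.
The two reflections carry the same phase change, so no net offset.
With no net inversion, constructive interference in reflection requires 2 n t = m λ.
λ = 2 n t / m = 1782 / m nm.
m=2: 891 nm (IR); m=3: 594 nm (visible); m=4: 445 nm (visible); m=5: 356 nm (UV).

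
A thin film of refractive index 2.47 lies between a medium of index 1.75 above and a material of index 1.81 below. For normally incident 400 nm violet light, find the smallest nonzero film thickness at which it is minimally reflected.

At the upper boundary (n = 1.75 to n = 2.47) the reflected ray undergoes a half-wave phase shift.
At the lower boundary (n = 2.47 to n = 1.81) the reflected ray undergoes no phase shift.
Exactly one π shift → a net half-wave offset.
So the condition for destructive reflection is 2 n t = m λ.
Minimum nonzero at m = 1: t = λ / (2 n) = 400 / (2 × 2.47) = 81.0 nm.

81.0 nm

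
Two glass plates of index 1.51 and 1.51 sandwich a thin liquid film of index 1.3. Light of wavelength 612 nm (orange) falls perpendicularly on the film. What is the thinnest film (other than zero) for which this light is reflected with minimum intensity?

At the upper boundary (n = 1.51 to n = 1.3) the reflected ray undergoes no phase shift.
At the lower boundary (n = 1.3 to n = 1.51) the reflected ray undergoes a half-wave phase shift.
Exactly one π shift → a net half-wave offset.
So the condition for destructive reflection is 2 n t = m λ.
Minimum nonzero at m = 1: t = λ / (2 n) = 612 / (2 × 1.3) = 235 nm.

235 nm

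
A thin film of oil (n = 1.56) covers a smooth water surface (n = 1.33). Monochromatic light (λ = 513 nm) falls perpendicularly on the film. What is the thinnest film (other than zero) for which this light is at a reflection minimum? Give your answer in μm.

0.164 μm

At the upper boundary (n = 1.0 to n = 1.56) the reflected ray undergoes a half-wave phase shift.
Bottom surface (1.56 → 1.33): reflection off a lower-index medium gives no phase shift.
Exactly one π shift → a net half-wave offset.
With one net inversion, destructive interference in reflection requires 2 n t = m λ.
Minimum nonzero at m = 1: t = λ / (2 n) = 513 / (2 × 1.56) = 164 nm.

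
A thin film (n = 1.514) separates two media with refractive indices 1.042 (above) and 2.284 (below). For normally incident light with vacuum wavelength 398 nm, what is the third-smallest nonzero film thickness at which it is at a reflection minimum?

At the upper boundary (n = 1.042 to n = 1.514) the reflected ray undergoes a half-wave phase shift.
Bottom surface (1.514 → 2.284): reflection off a higher-index medium gives a half-wave phase shift.
Zero or two π shifts → no net half-wave offset.
So the condition for destructive reflection is 2 n t = (m + ½) λ.
The third-smallest nonzero thickness corresponds to m = 2: t = (m + ½) λ / (2 n) = 2.50 × 398 / (2 × 1.514) = 329 nm.

329 nm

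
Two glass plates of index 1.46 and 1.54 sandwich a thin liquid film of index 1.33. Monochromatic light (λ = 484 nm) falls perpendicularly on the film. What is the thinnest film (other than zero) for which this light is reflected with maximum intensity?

91.0 nm

Ray reflecting at the top interface goes from n = 1.46 toward n = 1.33: no phase shift.
Ray reflecting at the bottom interface goes from n = 1.33 toward n = 1.54: a half-wave phase shift.
The two reflections differ by half a wavelength.
For bright reflection here: 2 n t = (m + ½) λ.
Minimum at m = 0: t = λ / (4 n) = 484 / (4 × 1.33) = 91.0 nm.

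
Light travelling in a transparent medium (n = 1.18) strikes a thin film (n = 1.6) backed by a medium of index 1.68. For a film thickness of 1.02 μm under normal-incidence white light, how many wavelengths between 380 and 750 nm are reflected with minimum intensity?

Top surface (1.18 → 1.6): reflection off a higher-index medium gives a half-wave phase shift.
Ray reflecting at the bottom interface goes from n = 1.6 toward n = 1.68: a half-wave phase shift.
The two reflections carry the same phase change, so no net offset.
With no net inversion, destructive interference in reflection requires 2 n t = (m + ½) λ.
λ = 2 n t / (m + ½) = 3264 / (m + ½) nm.
m=3: 933 nm (IR); m=4: 725 nm (visible); m=5: 593 nm (visible); m=6: 502 nm (visible); m=7: 435 nm (visible); m=8: 384 nm (visible); m=9: 344 nm (UV).

5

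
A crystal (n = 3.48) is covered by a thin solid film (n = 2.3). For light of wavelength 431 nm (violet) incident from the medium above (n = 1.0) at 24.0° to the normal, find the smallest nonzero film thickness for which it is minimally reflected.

Top surface (1.0 → 2.3): reflection off a higher-index medium gives a half-wave phase shift.
Ray reflecting at the bottom interface goes from n = 2.3 toward n = 3.48: a half-wave phase shift.
Net: no relative phase inversion (both shifts match).
So the condition for destructive reflection is 2 n t cos θ_r = (m + ½) λ.
Snell's law: 1.0 sin 24.0° = 2.3 sin θ_r → sin θ_r = 0.177, cos θ_r = 0.984.
Minimum at m = 0: t = λ / (4 n cos θ_r) = 431 / (4 × 2.3 × 0.984) = 47.6 nm.

47.6 nm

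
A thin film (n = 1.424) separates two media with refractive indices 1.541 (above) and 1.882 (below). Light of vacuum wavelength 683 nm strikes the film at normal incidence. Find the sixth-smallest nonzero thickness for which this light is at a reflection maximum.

1319 nm

At the upper boundary (n = 1.541 to n = 1.424) the reflected ray undergoes no phase shift.
Ray reflecting at the bottom interface goes from n = 1.424 toward n = 1.882: a half-wave phase shift.
The two reflections differ by half a wavelength.
So the condition for constructive reflection is 2 n t = (m + ½) λ.
The sixth-smallest nonzero thickness corresponds to m = 5: t = (m + ½) λ / (2 n) = 5.50 × 683 / (2 × 1.424) = 1319 nm.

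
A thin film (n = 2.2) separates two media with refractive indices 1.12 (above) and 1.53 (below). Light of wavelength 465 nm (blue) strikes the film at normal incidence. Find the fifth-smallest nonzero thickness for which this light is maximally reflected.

At the upper boundary (n = 1.12 to n = 2.2) the reflected ray undergoes a half-wave phase shift.
Bottom surface (2.2 → 1.53): reflection off a lower-index medium gives no phase shift.
Exactly one π shift → a net half-wave offset.
For bright reflection here: 2 n t = (m + ½) λ.
The fifth-smallest nonzero thickness corresponds to m = 4: t = (m + ½) λ / (2 n) = 4.50 × 465 / (2 × 2.2) = 476 nm.

476 nm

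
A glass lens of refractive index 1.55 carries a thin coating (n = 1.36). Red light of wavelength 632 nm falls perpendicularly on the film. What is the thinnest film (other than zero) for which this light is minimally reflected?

116 nm

Ray reflecting at the top interface goes from n = 1.0 toward n = 1.36: a half-wave phase shift.
At the lower boundary (n = 1.36 to n = 1.55) the reflected ray undergoes a half-wave phase shift.
Zero or two π shifts → no net half-wave offset.
With no net inversion, destructive interference in reflection requires 2 n t = (m + ½) λ.
Minimum at m = 0: t = λ / (4 n) = 632 / (4 × 1.36) = 116 nm.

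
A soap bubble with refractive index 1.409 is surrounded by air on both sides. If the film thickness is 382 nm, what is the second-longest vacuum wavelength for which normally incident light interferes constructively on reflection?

718 nm

Top surface (1.0 → 1.409): reflection off a higher-index medium gives a half-wave phase shift.
Ray reflecting at the bottom interface goes from n = 1.409 toward n = 1.0: no phase shift.
Exactly one π shift → a net half-wave offset.
For maximum reflection here: 2 n t = (m + ½) λ.
λ = 2 n t / (m + ½). The second-longest wavelength is m = 1: λ = 2 × 1.409 × 382 / 1.50 = 718 nm.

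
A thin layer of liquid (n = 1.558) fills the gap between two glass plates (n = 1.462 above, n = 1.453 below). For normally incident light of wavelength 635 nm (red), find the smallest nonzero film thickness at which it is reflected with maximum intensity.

At the upper boundary (n = 1.462 to n = 1.558) the reflected ray undergoes a half-wave phase shift.
Ray reflecting at the bottom interface goes from n = 1.558 toward n = 1.453: no phase shift.
The two reflections differ by half a wavelength.
For maximum reflection here: 2 n t = (m + ½) λ.
Minimum at m = 0: t = λ / (4 n) = 635 / (4 × 1.558) = 102 nm.

102 nm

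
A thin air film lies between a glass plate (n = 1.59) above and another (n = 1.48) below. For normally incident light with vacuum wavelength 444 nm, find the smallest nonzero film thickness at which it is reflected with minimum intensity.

222 nm

At the upper boundary (n = 1.59 to n = 1.0) the reflected ray undergoes no phase shift.
At the lower boundary (n = 1.0 to n = 1.48) the reflected ray undergoes a half-wave phase shift.
Exactly one π shift → a net half-wave offset.
For minimum reflection here: 2 n t = m λ.
Minimum nonzero at m = 1: t = λ / (2 n) = 444 / (2 × 1.0) = 222 nm.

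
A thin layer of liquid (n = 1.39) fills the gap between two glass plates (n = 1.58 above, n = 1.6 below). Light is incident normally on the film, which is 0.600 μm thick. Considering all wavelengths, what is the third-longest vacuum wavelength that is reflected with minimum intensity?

556 nm

Top surface (1.58 → 1.39): reflection off a lower-index medium gives no phase shift.
Ray reflecting at the bottom interface goes from n = 1.39 toward n = 1.6: a half-wave phase shift.
Exactly one π shift → a net half-wave offset.
So the condition for destructive reflection is 2 n t = m λ.
λ = 2 n t / m. The third-longest wavelength is m = 3: λ = 2 × 1.39 × 600 / 3.00 = 556 nm.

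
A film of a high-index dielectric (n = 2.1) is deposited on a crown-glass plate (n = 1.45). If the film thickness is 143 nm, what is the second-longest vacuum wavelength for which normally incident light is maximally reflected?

Top surface (1.0 → 2.1): reflection off a higher-index medium gives a half-wave phase shift.
Ray reflecting at the bottom interface goes from n = 2.1 toward n = 1.45: no phase shift.
Net: one phase inversion between the two reflected rays.
For bright reflection here: 2 n t = (m + ½) λ.
λ = 2 n t / (m + ½). The second-longest wavelength is m = 1: λ = 2 × 2.1 × 143 / 1.50 = 400 nm.

400 nm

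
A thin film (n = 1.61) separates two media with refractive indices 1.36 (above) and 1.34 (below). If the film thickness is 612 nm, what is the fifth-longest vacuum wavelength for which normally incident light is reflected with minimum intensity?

Ray reflecting at the top interface goes from n = 1.36 toward n = 1.61: a half-wave phase shift.
Bottom surface (1.61 → 1.34): reflection off a lower-index medium gives no phase shift.
The two reflections differ by half a wavelength.
For weak reflection here: 2 n t = m λ.
λ = 2 n t / m. The fifth-longest wavelength is m = 5: λ = 2 × 1.61 × 612 / 5.00 = 394 nm.

394 nm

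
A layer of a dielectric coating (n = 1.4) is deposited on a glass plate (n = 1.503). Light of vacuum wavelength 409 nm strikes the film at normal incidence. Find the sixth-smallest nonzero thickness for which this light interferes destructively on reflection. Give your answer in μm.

Ray reflecting at the top interface goes from n = 1.0 toward n = 1.4: a half-wave phase shift.
Bottom surface (1.4 → 1.503): reflection off a higher-index medium gives a half-wave phase shift.
The two reflections carry the same phase change, so no net offset.
For dark reflection here: 2 n t = (m + ½) λ.
The sixth-smallest nonzero thickness corresponds to m = 5: t = (m + ½) λ / (2 n) = 5.50 × 409 / (2 × 1.4) = 803 nm.

0.803 μm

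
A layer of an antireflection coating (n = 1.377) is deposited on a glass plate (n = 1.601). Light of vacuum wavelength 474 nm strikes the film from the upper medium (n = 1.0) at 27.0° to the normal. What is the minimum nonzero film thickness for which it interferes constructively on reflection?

182 nm

At the upper boundary (n = 1.0 to n = 1.377) the reflected ray undergoes a half-wave phase shift.
At the lower boundary (n = 1.377 to n = 1.601) the reflected ray undergoes a half-wave phase shift.
Net: no relative phase inversion (both shifts match).
For maximum reflection here: 2 n t cos θ_r = m λ.
Snell's law: 1.0 sin 27.0° = 1.377 sin θ_r → sin θ_r = 0.330, cos θ_r = 0.944.
Minimum nonzero at m = 1: t = λ / (2 n cos θ_r) = 474 / (2 × 1.377 × 0.944) = 182 nm.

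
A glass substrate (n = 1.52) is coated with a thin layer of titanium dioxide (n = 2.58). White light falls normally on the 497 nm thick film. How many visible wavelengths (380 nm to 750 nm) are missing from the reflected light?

Top surface (1.0 → 2.58): reflection off a higher-index medium gives a half-wave phase shift.
At the lower boundary (n = 2.58 to n = 1.52) the reflected ray undergoes no phase shift.
Net: one phase inversion between the two reflected rays.
So the condition for destructive reflection is 2 n t = m λ.
λ = 2 n t / m = 2565 / m nm.
m=3: 855 nm (IR); m=4: 641 nm (visible); m=5: 513 nm (visible); m=6: 427 nm (visible); m=7: 366 nm (UV).

3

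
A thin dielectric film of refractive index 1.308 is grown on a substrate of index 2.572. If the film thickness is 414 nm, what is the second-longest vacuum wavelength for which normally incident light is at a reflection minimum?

722 nm

At the upper boundary (n = 1.0 to n = 1.308) the reflected ray undergoes a half-wave phase shift.
Ray reflecting at the bottom interface goes from n = 1.308 toward n = 2.572: a half-wave phase shift.
Net: no relative phase inversion (both shifts match).
For minimum reflection here: 2 n t = (m + ½) λ.
λ = 2 n t / (m + ½). The second-longest wavelength is m = 1: λ = 2 × 1.308 × 414 / 1.50 = 722 nm.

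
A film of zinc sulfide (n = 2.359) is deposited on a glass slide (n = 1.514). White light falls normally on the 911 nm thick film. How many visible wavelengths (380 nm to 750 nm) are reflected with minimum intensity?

6

At the upper boundary (n = 1.0 to n = 2.359) the reflected ray undergoes a half-wave phase shift.
Bottom surface (2.359 → 1.514): reflection off a lower-index medium gives no phase shift.
Exactly one π shift → a net half-wave offset.
So the condition for destructive reflection is 2 n t = m λ.
λ = 2 n t / m = 4298 / m nm.
m=5: 860 nm (IR); m=6: 716 nm (visible); m=7: 614 nm (visible); m=8: 537 nm (visible); m=9: 478 nm (visible); m=10: 430 nm (visible); m=11: 391 nm (visible); m=12: 358 nm (UV).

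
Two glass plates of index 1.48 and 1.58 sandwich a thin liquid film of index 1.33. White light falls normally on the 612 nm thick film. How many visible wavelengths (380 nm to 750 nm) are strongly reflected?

Top surface (1.48 → 1.33): reflection off a lower-index medium gives no phase shift.
Ray reflecting at the bottom interface goes from n = 1.33 toward n = 1.58: a half-wave phase shift.
Exactly one π shift → a net half-wave offset.
So the condition for constructive reflection is 2 n t = (m + ½) λ.
λ = 2 n t / (m + ½) = 1628 / (m + ½) nm.
m=1: 1085 nm (IR); m=2: 651 nm (visible); m=3: 465 nm (visible); m=4: 362 nm (UV).

2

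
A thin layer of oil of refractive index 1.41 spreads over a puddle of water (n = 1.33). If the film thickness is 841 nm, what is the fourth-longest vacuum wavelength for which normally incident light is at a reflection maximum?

678 nm

Ray reflecting at the top interface goes from n = 1.0 toward n = 1.41: a half-wave phase shift.
At the lower boundary (n = 1.41 to n = 1.33) the reflected ray undergoes no phase shift.
Net: one phase inversion between the two reflected rays.
For maximum reflection here: 2 n t = (m + ½) λ.
λ = 2 n t / (m + ½). The fourth-longest wavelength is m = 3: λ = 2 × 1.41 × 841 / 3.50 = 678 nm.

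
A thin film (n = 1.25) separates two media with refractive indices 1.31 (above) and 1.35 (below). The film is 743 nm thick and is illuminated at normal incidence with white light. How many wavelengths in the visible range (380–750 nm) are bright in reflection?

3

Top surface (1.31 → 1.25): reflection off a lower-index medium gives no phase shift.
Bottom surface (1.25 → 1.35): reflection off a higher-index medium gives a half-wave phase shift.
Exactly one π shift → a net half-wave offset.
With one net inversion, constructive interference in reflection requires 2 n t = (m + ½) λ.
λ = 2 n t / (m + ½) = 1858 / (m + ½) nm.
m=1: 1238 nm (IR); m=2: 743 nm (visible); m=3: 531 nm (visible); m=4: 413 nm (visible); m=5: 338 nm (UV).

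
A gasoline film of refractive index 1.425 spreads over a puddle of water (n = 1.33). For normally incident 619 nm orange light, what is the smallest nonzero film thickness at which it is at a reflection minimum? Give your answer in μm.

0.217 μm

Ray reflecting at the top interface goes from n = 1.0 toward n = 1.425: a half-wave phase shift.
Bottom surface (1.425 → 1.33): reflection off a lower-index medium gives no phase shift.
Exactly one π shift → a net half-wave offset.
For dark reflection here: 2 n t = m λ.
The smallest nonzero thickness corresponds to m = 1: t = m λ / (2 n) = 1.00 × 619 / (2 × 1.425) = 217 nm.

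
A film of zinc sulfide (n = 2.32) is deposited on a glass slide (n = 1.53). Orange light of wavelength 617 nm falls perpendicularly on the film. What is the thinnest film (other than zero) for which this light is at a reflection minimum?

At the upper boundary (n = 1.0 to n = 2.32) the reflected ray undergoes a half-wave phase shift.
Ray reflecting at the bottom interface goes from n = 2.32 toward n = 1.53: no phase shift.
Net: one phase inversion between the two reflected rays.
For dark reflection here: 2 n t = m λ.
Minimum nonzero at m = 1: t = λ / (2 n) = 617 / (2 × 2.32) = 133 nm.

133 nm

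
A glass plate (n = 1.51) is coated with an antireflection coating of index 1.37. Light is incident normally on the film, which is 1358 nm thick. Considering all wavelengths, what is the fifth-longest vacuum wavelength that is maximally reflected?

Ray reflecting at the top interface goes from n = 1.0 toward n = 1.37: a half-wave phase shift.
Ray reflecting at the bottom interface goes from n = 1.37 toward n = 1.51: a half-wave phase shift.
The two reflections carry the same phase change, so no net offset.
For strong reflection here: 2 n t = m λ.
λ = 2 n t / m. The fifth-longest wavelength is m = 5: λ = 2 × 1.37 × 1358 / 5.00 = 744 nm.

744 nm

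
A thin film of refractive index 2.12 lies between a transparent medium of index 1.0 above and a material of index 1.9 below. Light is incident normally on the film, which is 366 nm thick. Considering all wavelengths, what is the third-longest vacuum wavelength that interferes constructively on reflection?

Ray reflecting at the top interface goes from n = 1.0 toward n = 2.12: a half-wave phase shift.
Bottom surface (2.12 → 1.9): reflection off a lower-index medium gives no phase shift.
Exactly one π shift → a net half-wave offset.
For bright reflection here: 2 n t = (m + ½) λ.
λ = 2 n t / (m + ½). The third-longest wavelength is m = 2: λ = 2 × 2.12 × 366 / 2.50 = 621 nm.

621 nm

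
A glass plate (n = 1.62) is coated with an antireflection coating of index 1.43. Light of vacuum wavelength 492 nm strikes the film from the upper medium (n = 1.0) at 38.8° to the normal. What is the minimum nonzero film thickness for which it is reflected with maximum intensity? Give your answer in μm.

0.191 μm

Ray reflecting at the top interface goes from n = 1.0 toward n = 1.43: a half-wave phase shift.
At the lower boundary (n = 1.43 to n = 1.62) the reflected ray undergoes a half-wave phase shift.
The two reflections carry the same phase change, so no net offset.
For bright reflection here: 2 n t cos θ_r = m λ.
Snell's law: 1.0 sin 38.8° = 1.43 sin θ_r → sin θ_r = 0.438, cos θ_r = 0.899.
Minimum nonzero at m = 1: t = λ / (2 n cos θ_r) = 492 / (2 × 1.43 × 0.899) = 191 nm.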